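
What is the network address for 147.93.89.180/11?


IP:   10010011.01011101.01011001.10110100
Mask: 11111111.11100000.00000000.00000000
AND operation:
Net:  10010011.01000000.00000000.00000000
Network: 147.64.0.0/11


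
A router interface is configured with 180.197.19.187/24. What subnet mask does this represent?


/24 means 24 network bits, 8 host bits
Binary: 11111111111111111111111100000000
Mask: 255.255.255.0


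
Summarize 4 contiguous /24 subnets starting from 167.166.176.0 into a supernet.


Original prefix: /24
Number of subnets: 4 = 2^2
New prefix = 24 - 2 = 22
Supernet: 167.166.176.0/22


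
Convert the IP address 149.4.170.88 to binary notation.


149 = 10010101
4 = 00000100
170 = 10101010
88 = 01011000
Binary: 10010101.00000100.10101010.01011000


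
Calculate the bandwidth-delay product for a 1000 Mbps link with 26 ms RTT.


BDP = bandwidth * RTT
= 1000 Mbps * 26 ms
= 1000 * 1e6 * 26 / 1000 bits
= 26000000 bits
= 3250000 bytes
= 3173.8281 KB
BDP = 26000000 bits (3250000 bytes)


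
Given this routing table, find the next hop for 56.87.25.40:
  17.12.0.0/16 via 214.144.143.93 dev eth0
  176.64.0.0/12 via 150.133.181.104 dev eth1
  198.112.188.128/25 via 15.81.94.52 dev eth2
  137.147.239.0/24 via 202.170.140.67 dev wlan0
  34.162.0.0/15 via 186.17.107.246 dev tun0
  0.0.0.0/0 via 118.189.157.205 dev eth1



Longest prefix match for 56.87.25.40:
  /16 17.12.0.0: no
  /12 176.64.0.0: no
  /25 198.112.188.128: no
  /24 137.147.239.0: no
  /15 34.162.0.0: no
  /0 0.0.0.0: MATCH
Selected: next-hop 118.189.157.205 via eth1 (matched /0)


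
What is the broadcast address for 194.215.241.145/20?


Network: 194.215.240.0/20
Host bits = 12
Set all host bits to 1:
Broadcast: 194.215.255.255


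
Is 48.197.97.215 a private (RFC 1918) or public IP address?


RFC 1918 private ranges:
  10.0.0.0/8 (10.0.0.0 - 10.255.255.255)
  172.16.0.0/12 (172.16.0.0 - 172.31.255.255)
  192.168.0.0/16 (192.168.0.0 - 192.168.255.255)
Public (not in any RFC 1918 range)


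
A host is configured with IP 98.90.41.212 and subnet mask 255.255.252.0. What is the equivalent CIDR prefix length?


Binary: 11111111.11111111.11111100.00000000
Count leading 1s
Prefix: /22


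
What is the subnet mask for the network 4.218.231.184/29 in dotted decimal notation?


/29 means 29 network bits, 3 host bits
Binary: 11111111111111111111111111111000
Mask: 255.255.255.248


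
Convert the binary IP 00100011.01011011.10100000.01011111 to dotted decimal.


00100011 = 35
01011011 = 91
10100000 = 160
01011111 = 95
IP: 35.91.160.95


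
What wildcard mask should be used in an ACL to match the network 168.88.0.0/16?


Subnet mask: 255.255.0.0
Wildcard = 255.255.255.255 - subnet mask
255 - 255 = 0
255 - 255 = 0
255 - 0 = 255
255 - 0 = 255
Wildcard: 0.0.255.255


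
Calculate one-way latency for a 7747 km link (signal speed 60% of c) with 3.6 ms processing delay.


Speed = 0.6 * 3e5 km/s = 180000 km/s
Propagation delay = 7747 / 180000 = 0.043 s = 43.0389 ms
Processing delay = 3.6 ms
Total one-way latency = 46.6389 ms


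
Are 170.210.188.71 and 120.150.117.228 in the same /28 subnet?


Mask: 255.255.255.240
170.210.188.71 AND mask = 170.210.188.64
120.150.117.228 AND mask = 120.150.117.224
No, different subnets (170.210.188.64 vs 120.150.117.224)


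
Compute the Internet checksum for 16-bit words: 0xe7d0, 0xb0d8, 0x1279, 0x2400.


Sum all words (with carry folding):
+ 0xe7d0 = 0xe7d0
+ 0xb0d8 = 0x98a9
+ 0x1279 = 0xab22
+ 0x2400 = 0xcf22
One's complement: ~0xcf22
Checksum = 0x30dd


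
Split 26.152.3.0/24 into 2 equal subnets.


New prefix = 24 + 1 = 25
Each subnet has 128 addresses
  26.152.3.0/25
  26.152.3.128/25
Subnets: 26.152.3.0/25, 26.152.3.128/25


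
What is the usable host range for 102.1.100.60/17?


Network: 102.1.0.0
Broadcast: 102.1.127.255
First usable = network + 1
Last usable = broadcast - 1
Range: 102.1.0.1 to 102.1.127.254


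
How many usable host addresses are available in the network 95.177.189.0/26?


Host bits = 32 - 26 = 6
Total addresses = 2^6 = 64
Usable = total - 2 (network and broadcast)
Usable hosts: 62


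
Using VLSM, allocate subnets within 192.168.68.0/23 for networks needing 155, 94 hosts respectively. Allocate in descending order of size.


155 hosts -> /24 (254 usable): 192.168.68.0/24
94 hosts -> /25 (126 usable): 192.168.69.0/25
Allocation: 192.168.68.0/24 (155 hosts, 254 usable); 192.168.69.0/25 (94 hosts, 126 usable)


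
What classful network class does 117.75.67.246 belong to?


First octet: 117
Binary: 01110101
0xxxxxxx -> Class A (1-126)
Class A, default mask 255.0.0.0 (/8)


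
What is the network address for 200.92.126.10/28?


IP:   11001000.01011100.01111110.00001010
Mask: 11111111.11111111.11111111.11110000
AND operation:
Net:  11001000.01011100.01111110.00000000
Network: 200.92.126.0/28


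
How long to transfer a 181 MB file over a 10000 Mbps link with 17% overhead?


Effective throughput = 10000 * (1 - 17/100) = 8300 Mbps
File size in Mb = 181 * 8 = 1448 Mb
Time = 1448 / 8300
Time = 0.1745 seconds


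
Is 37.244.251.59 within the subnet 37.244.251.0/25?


Subnet network: 37.244.251.0
Test IP AND mask: 37.244.251.0
Yes, 37.244.251.59 is in 37.244.251.0/25


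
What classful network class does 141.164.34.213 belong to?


First octet: 141
Binary: 10001101
10xxxxxx -> Class B (128-191)
Class B, default mask 255.255.0.0 (/16)


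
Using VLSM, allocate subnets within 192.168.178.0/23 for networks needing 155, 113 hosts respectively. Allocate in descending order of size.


155 hosts -> /24 (254 usable): 192.168.178.0/24
113 hosts -> /25 (126 usable): 192.168.179.0/25
Allocation: 192.168.178.0/24 (155 hosts, 254 usable); 192.168.179.0/25 (113 hosts, 126 usable)


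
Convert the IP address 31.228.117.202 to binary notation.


31 = 00011111
228 = 11100100
117 = 01110101
202 = 11001010
Binary: 00011111.11100100.01110101.11001010


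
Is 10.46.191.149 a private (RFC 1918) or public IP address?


RFC 1918 private ranges:
  10.0.0.0/8 (10.0.0.0 - 10.255.255.255)
  172.16.0.0/12 (172.16.0.0 - 172.31.255.255)
  192.168.0.0/16 (192.168.0.0 - 192.168.255.255)
Private (in 10.0.0.0/8)


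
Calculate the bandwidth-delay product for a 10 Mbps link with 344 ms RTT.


BDP = bandwidth * RTT
= 10 Mbps * 344 ms
= 10 * 1e6 * 344 / 1000 bits
= 3440000 bits
= 430000 bytes
= 419.9219 KB
BDP = 3440000 bits (430000 bytes)


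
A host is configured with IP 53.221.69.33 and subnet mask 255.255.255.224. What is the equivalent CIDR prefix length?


Binary: 11111111.11111111.11111111.11100000
Count leading 1s
Prefix: /27


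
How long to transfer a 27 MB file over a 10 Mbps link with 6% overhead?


Effective throughput = 10 * (1 - 6/100) = 9.4 Mbps
File size in Mb = 27 * 8 = 216 Mb
Time = 216 / 9.4
Time = 22.9787 seconds


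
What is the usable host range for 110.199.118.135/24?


Network: 110.199.118.0
Broadcast: 110.199.118.255
First usable = network + 1
Last usable = broadcast - 1
Range: 110.199.118.1 to 110.199.118.254


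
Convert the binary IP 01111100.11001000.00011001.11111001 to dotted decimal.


01111100 = 124
11001000 = 200
00011001 = 25
11111001 = 249
IP: 124.200.25.249


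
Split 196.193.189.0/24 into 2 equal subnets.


New prefix = 24 + 1 = 25
Each subnet has 128 addresses
  196.193.189.0/25
  196.193.189.128/25
Subnets: 196.193.189.0/25, 196.193.189.128/25


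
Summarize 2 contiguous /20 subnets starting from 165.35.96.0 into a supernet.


Original prefix: /20
Number of subnets: 2 = 2^1
New prefix = 20 - 1 = 19
Supernet: 165.35.96.0/19


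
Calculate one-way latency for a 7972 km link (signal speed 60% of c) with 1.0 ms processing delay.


Speed = 0.6 * 3e5 km/s = 180000 km/s
Propagation delay = 7972 / 180000 = 0.0443 s = 44.2889 ms
Processing delay = 1.0 ms
Total one-way latency = 45.2889 ms


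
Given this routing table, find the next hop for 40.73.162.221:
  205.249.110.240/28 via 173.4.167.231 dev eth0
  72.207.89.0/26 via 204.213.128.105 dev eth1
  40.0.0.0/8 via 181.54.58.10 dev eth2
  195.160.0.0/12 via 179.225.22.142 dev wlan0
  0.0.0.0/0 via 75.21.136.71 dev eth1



Longest prefix match for 40.73.162.221:
  /28 205.249.110.240: no
  /26 72.207.89.0: no
  /8 40.0.0.0: MATCH
  /12 195.160.0.0: no
  /0 0.0.0.0: MATCH
Selected: next-hop 181.54.58.10 via eth2 (matched /8)


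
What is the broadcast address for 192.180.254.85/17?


Network: 192.180.128.0/17
Host bits = 15
Set all host bits to 1:
Broadcast: 192.180.255.255


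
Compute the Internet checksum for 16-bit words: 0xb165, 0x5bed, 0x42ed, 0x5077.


Sum all words (with carry folding):
+ 0xb165 = 0xb165
+ 0x5bed = 0x0d53
+ 0x42ed = 0x5040
+ 0x5077 = 0xa0b7
One's complement: ~0xa0b7
Checksum = 0x5f48


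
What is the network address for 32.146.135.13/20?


IP:   00100000.10010010.10000111.00001101
Mask: 11111111.11111111.11110000.00000000
AND operation:
Net:  00100000.10010010.10000000.00000000
Network: 32.146.128.0/20


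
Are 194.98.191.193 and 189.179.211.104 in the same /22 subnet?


Mask: 255.255.252.0
194.98.191.193 AND mask = 194.98.188.0
189.179.211.104 AND mask = 189.179.208.0
No, different subnets (194.98.188.0 vs 189.179.208.0)


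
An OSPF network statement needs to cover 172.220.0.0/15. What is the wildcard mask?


Subnet mask: 255.254.0.0
Wildcard = 255.255.255.255 - subnet mask
255 - 255 = 0
255 - 254 = 1
255 - 0 = 255
255 - 0 = 255
Wildcard: 0.1.255.255


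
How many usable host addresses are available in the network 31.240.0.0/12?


Host bits = 32 - 12 = 20
Total addresses = 2^20 = 1048576
Usable = total - 2 (network and broadcast)
Usable hosts: 1048574


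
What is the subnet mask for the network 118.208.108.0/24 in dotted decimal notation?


/24 means 24 network bits, 8 host bits
Binary: 11111111111111111111111100000000
Mask: 255.255.255.0


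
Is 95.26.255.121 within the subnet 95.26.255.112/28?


Subnet network: 95.26.255.112
Test IP AND mask: 95.26.255.112
Yes, 95.26.255.121 is in 95.26.255.112/28


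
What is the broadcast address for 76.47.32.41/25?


Network: 76.47.32.0/25
Host bits = 7
Set all host bits to 1:
Broadcast: 76.47.32.127


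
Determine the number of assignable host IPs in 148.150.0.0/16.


Host bits = 32 - 16 = 16
Total addresses = 2^16 = 65536
Usable = total - 2 (network and broadcast)
Usable hosts: 65534


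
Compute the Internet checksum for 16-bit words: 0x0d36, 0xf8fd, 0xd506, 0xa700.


Sum all words (with carry folding):
+ 0x0d36 = 0x0d36
+ 0xf8fd = 0x0634
+ 0xd506 = 0xdb3a
+ 0xa700 = 0x823b
One's complement: ~0x823b
Checksum = 0x7dc4


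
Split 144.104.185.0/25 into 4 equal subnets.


New prefix = 25 + 2 = 27
Each subnet has 32 addresses
  144.104.185.0/27
  144.104.185.32/27
  144.104.185.64/27
  144.104.185.96/27
Subnets: 144.104.185.0/27, 144.104.185.32/27, 144.104.185.64/27, 144.104.185.96/27


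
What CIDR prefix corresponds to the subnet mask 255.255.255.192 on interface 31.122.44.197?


Binary: 11111111.11111111.11111111.11000000
Count leading 1s
Prefix: /26


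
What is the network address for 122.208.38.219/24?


IP:   01111010.11010000.00100110.11011011
Mask: 11111111.11111111.11111111.00000000
AND operation:
Net:  01111010.11010000.00100110.00000000
Network: 122.208.38.0/24


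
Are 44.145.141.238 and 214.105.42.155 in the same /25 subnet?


Mask: 255.255.255.128
44.145.141.238 AND mask = 44.145.141.128
214.105.42.155 AND mask = 214.105.42.128
No, different subnets (44.145.141.128 vs 214.105.42.128)


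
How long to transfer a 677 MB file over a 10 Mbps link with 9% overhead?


Effective throughput = 10 * (1 - 9/100) = 9.1 Mbps
File size in Mb = 677 * 8 = 5416 Mb
Time = 5416 / 9.1
Time = 595.1648 seconds


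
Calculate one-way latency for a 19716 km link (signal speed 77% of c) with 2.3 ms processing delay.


Speed = 0.77 * 3e5 km/s = 231000 km/s
Propagation delay = 19716 / 231000 = 0.0854 s = 85.3506 ms
Processing delay = 2.3 ms
Total one-way latency = 87.6506 ms


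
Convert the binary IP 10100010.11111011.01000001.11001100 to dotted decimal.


10100010 = 162
11111011 = 251
01000001 = 65
11001100 = 204
IP: 162.251.65.204


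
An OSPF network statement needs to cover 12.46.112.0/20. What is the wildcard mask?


Subnet mask: 255.255.240.0
Wildcard = 255.255.255.255 - subnet mask
255 - 255 = 0
255 - 255 = 0
255 - 240 = 15
255 - 0 = 255
Wildcard: 0.0.15.255


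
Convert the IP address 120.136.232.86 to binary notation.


120 = 01111000
136 = 10001000
232 = 11101000
86 = 01010110
Binary: 01111000.10001000.11101000.01010110


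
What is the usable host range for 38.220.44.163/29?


Network: 38.220.44.160
Broadcast: 38.220.44.167
First usable = network + 1
Last usable = broadcast - 1
Range: 38.220.44.161 to 38.220.44.166


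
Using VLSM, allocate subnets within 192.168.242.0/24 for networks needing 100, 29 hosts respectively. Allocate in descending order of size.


100 hosts -> /25 (126 usable): 192.168.242.0/25
29 hosts -> /27 (30 usable): 192.168.242.128/27
Allocation: 192.168.242.0/25 (100 hosts, 126 usable); 192.168.242.128/27 (29 hosts, 30 usable)


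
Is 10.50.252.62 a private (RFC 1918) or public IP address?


RFC 1918 private ranges:
  10.0.0.0/8 (10.0.0.0 - 10.255.255.255)
  172.16.0.0/12 (172.16.0.0 - 172.31.255.255)
  192.168.0.0/16 (192.168.0.0 - 192.168.255.255)
Private (in 10.0.0.0/8)


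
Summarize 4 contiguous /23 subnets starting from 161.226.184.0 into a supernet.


Original prefix: /23
Number of subnets: 4 = 2^2
New prefix = 23 - 2 = 21
Supernet: 161.226.184.0/21


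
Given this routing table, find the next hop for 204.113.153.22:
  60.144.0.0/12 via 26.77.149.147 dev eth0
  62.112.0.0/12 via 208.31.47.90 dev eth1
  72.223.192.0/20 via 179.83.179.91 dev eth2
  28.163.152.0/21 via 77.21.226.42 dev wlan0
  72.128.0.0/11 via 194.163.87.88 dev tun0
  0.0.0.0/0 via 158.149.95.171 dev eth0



Longest prefix match for 204.113.153.22:
  /12 60.144.0.0: no
  /12 62.112.0.0: no
  /20 72.223.192.0: no
  /21 28.163.152.0: no
  /11 72.128.0.0: no
  /0 0.0.0.0: MATCH
Selected: next-hop 158.149.95.171 via eth0 (matched /0)


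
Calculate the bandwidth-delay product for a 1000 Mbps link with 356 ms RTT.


BDP = bandwidth * RTT
= 1000 Mbps * 356 ms
= 1000 * 1e6 * 356 / 1000 bits
= 356000000 bits
= 44500000 bytes
= 43457.0312 KB
BDP = 356000000 bits (44500000 bytes)


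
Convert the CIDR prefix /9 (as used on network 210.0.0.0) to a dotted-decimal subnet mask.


/9 means 9 network bits, 23 host bits
Binary: 11111111100000000000000000000000
Mask: 255.128.0.0


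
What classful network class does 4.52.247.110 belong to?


First octet: 4
Binary: 00000100
0xxxxxxx -> Class A (1-126)
Class A, default mask 255.0.0.0 (/8)


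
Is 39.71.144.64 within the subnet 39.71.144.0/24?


Subnet network: 39.71.144.0
Test IP AND mask: 39.71.144.0
Yes, 39.71.144.64 is in 39.71.144.0/24


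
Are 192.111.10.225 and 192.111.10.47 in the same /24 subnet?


Mask: 255.255.255.0
192.111.10.225 AND mask = 192.111.10.0
192.111.10.47 AND mask = 192.111.10.0
Yes, same subnet (192.111.10.0)


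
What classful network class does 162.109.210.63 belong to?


First octet: 162
Binary: 10100010
10xxxxxx -> Class B (128-191)
Class B, default mask 255.255.0.0 (/16)


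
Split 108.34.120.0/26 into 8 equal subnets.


New prefix = 26 + 3 = 29
Each subnet has 8 addresses
  108.34.120.0/29
  108.34.120.8/29
  108.34.120.16/29
  108.34.120.24/29
  108.34.120.32/29
  108.34.120.40/29
  108.34.120.48/29
  108.34.120.56/29
Subnets: 108.34.120.0/29, 108.34.120.8/29, 108.34.120.16/29, 108.34.120.24/29, 108.34.120.32/29, 108.34.120.40/29, 108.34.120.48/29, 108.34.120.56/29


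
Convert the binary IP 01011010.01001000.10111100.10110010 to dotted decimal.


01011010 = 90
01001000 = 72
10111100 = 188
10110010 = 178
IP: 90.72.188.178


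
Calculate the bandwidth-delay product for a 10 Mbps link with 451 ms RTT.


BDP = bandwidth * RTT
= 10 Mbps * 451 ms
= 10 * 1e6 * 451 / 1000 bits
= 4510000 bits
= 563750 bytes
= 550.5371 KB
BDP = 4510000 bits (563750 bytes)


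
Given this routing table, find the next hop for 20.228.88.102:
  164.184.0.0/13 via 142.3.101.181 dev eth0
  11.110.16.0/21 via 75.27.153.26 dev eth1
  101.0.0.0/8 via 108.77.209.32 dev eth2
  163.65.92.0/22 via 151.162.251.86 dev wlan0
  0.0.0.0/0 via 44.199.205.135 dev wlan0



Longest prefix match for 20.228.88.102:
  /13 164.184.0.0: no
  /21 11.110.16.0: no
  /8 101.0.0.0: no
  /22 163.65.92.0: no
  /0 0.0.0.0: MATCH
Selected: next-hop 44.199.205.135 via wlan0 (matched /0)


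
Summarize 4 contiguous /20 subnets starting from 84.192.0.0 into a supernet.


Original prefix: /20
Number of subnets: 4 = 2^2
New prefix = 20 - 2 = 18
Supernet: 84.192.0.0/18


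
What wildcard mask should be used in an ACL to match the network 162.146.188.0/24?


Subnet mask: 255.255.255.0
Wildcard = 255.255.255.255 - subnet mask
255 - 255 = 0
255 - 255 = 0
255 - 255 = 0
255 - 0 = 255
Wildcard: 0.0.0.255


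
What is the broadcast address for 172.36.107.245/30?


Network: 172.36.107.244/30
Host bits = 2
Set all host bits to 1:
Broadcast: 172.36.107.247


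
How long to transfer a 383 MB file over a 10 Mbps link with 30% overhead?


Effective throughput = 10 * (1 - 30/100) = 7 Mbps
File size in Mb = 383 * 8 = 3064 Mb
Time = 3064 / 7
Time = 437.7143 seconds


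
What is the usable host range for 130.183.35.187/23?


Network: 130.183.34.0
Broadcast: 130.183.35.255
First usable = network + 1
Last usable = broadcast - 1
Range: 130.183.34.1 to 130.183.35.254


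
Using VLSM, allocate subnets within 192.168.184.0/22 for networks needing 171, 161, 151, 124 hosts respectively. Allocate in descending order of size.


171 hosts -> /24 (254 usable): 192.168.184.0/24
161 hosts -> /24 (254 usable): 192.168.185.0/24
151 hosts -> /24 (254 usable): 192.168.186.0/24
124 hosts -> /25 (126 usable): 192.168.187.0/25
Allocation: 192.168.184.0/24 (171 hosts, 254 usable); 192.168.185.0/24 (161 hosts, 254 usable); 192.168.186.0/24 (151 hosts, 254 usable); 192.168.187.0/25 (124 hosts, 126 usable)


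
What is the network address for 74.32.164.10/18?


IP:   01001010.00100000.10100100.00001010
Mask: 11111111.11111111.11000000.00000000
AND operation:
Net:  01001010.00100000.10000000.00000000
Network: 74.32.128.0/18


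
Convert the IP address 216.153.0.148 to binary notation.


216 = 11011000
153 = 10011001
0 = 00000000
148 = 10010100
Binary: 11011000.10011001.00000000.10010100


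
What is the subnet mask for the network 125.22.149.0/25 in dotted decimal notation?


/25 means 25 network bits, 7 host bits
Binary: 11111111111111111111111110000000
Mask: 255.255.255.128


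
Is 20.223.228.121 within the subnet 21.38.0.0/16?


Subnet network: 21.38.0.0
Test IP AND mask: 20.223.0.0
No, 20.223.228.121 is not in 21.38.0.0/16


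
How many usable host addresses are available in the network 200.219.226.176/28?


Host bits = 32 - 28 = 4
Total addresses = 2^4 = 16
Usable = total - 2 (network and broadcast)
Usable hosts: 14


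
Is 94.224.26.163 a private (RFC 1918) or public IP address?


RFC 1918 private ranges:
  10.0.0.0/8 (10.0.0.0 - 10.255.255.255)
  172.16.0.0/12 (172.16.0.0 - 172.31.255.255)
  192.168.0.0/16 (192.168.0.0 - 192.168.255.255)
Public (not in any RFC 1918 range)


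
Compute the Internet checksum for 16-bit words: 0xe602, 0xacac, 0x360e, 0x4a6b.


Sum all words (with carry folding):
+ 0xe602 = 0xe602
+ 0xacac = 0x92af
+ 0x360e = 0xc8bd
+ 0x4a6b = 0x1329
One's complement: ~0x1329
Checksum = 0xecd6


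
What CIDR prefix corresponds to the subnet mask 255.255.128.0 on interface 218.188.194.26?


Binary: 11111111.11111111.10000000.00000000
Count leading 1s
Prefix: /17


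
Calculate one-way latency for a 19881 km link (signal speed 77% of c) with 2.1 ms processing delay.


Speed = 0.77 * 3e5 km/s = 231000 km/s
Propagation delay = 19881 / 231000 = 0.0861 s = 86.0649 ms
Processing delay = 2.1 ms
Total one-way latency = 88.1649 ms


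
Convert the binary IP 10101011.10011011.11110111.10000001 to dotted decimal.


10101011 = 171
10011011 = 155
11110111 = 247
10000001 = 129
IP: 171.155.247.129


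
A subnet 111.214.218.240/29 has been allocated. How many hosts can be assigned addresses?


Host bits = 32 - 29 = 3
Total addresses = 2^3 = 8
Usable = total - 2 (network and broadcast)
Usable hosts: 6


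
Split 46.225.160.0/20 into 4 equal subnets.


New prefix = 20 + 2 = 22
Each subnet has 1024 addresses
  46.225.160.0/22
  46.225.164.0/22
  46.225.168.0/22
  46.225.172.0/22
Subnets: 46.225.160.0/22, 46.225.164.0/22, 46.225.168.0/22, 46.225.172.0/22


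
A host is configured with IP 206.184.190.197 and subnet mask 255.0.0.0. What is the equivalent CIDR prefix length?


Binary: 11111111.00000000.00000000.00000000
Count leading 1s
Prefix: /8


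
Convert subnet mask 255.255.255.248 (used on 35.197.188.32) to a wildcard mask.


Subnet mask: 255.255.255.248
Wildcard = 255.255.255.255 - subnet mask
255 - 255 = 0
255 - 255 = 0
255 - 255 = 0
255 - 248 = 7
Wildcard: 0.0.0.7


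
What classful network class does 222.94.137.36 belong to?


First octet: 222
Binary: 11011110
110xxxxx -> Class C (192-223)
Class C, default mask 255.255.255.0 (/24)


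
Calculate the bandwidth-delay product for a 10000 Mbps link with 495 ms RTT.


BDP = bandwidth * RTT
= 10000 Mbps * 495 ms
= 10000 * 1e6 * 495 / 1000 bits
= 4950000000 bits
= 618750000 bytes
= 604248.0469 KB
BDP = 4950000000 bits (618750000 bytes)


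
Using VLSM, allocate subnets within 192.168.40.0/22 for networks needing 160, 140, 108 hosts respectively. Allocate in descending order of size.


160 hosts -> /24 (254 usable): 192.168.40.0/24
140 hosts -> /24 (254 usable): 192.168.41.0/24
108 hosts -> /25 (126 usable): 192.168.42.0/25
Allocation: 192.168.40.0/24 (160 hosts, 254 usable); 192.168.41.0/24 (140 hosts, 254 usable); 192.168.42.0/25 (108 hosts, 126 usable)


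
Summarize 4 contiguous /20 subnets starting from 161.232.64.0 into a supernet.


Original prefix: /20
Number of subnets: 4 = 2^2
New prefix = 20 - 2 = 18
Supernet: 161.232.64.0/18


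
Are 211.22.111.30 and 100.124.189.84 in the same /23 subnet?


Mask: 255.255.254.0
211.22.111.30 AND mask = 211.22.110.0
100.124.189.84 AND mask = 100.124.188.0
No, different subnets (211.22.110.0 vs 100.124.188.0)


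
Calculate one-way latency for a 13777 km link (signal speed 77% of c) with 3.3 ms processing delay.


Speed = 0.77 * 3e5 km/s = 231000 km/s
Propagation delay = 13777 / 231000 = 0.0596 s = 59.6407 ms
Processing delay = 3.3 ms
Total one-way latency = 62.9407 ms


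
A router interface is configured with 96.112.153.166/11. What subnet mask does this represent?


/11 means 11 network bits, 21 host bits
Binary: 11111111111000000000000000000000
Mask: 255.224.0.0


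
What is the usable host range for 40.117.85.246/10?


Network: 40.64.0.0
Broadcast: 40.127.255.255
First usable = network + 1
Last usable = broadcast - 1
Range: 40.64.0.1 to 40.127.255.254


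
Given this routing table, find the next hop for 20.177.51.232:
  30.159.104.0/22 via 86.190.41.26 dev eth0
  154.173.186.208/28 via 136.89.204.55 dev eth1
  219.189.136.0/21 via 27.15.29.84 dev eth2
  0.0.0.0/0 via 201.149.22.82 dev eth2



Longest prefix match for 20.177.51.232:
  /22 30.159.104.0: no
  /28 154.173.186.208: no
  /21 219.189.136.0: no
  /0 0.0.0.0: MATCH
Selected: next-hop 201.149.22.82 via eth2 (matched /0)


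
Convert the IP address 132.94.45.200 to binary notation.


132 = 10000100
94 = 01011110
45 = 00101101
200 = 11001000
Binary: 10000100.01011110.00101101.11001000


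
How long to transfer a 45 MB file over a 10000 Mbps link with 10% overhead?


Effective throughput = 10000 * (1 - 10/100) = 9000 Mbps
File size in Mb = 45 * 8 = 360 Mb
Time = 360 / 9000
Time = 0.04 seconds


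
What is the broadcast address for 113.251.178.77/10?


Network: 113.192.0.0/10
Host bits = 22
Set all host bits to 1:
Broadcast: 113.255.255.255


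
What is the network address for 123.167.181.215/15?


IP:   01111011.10100111.10110101.11010111
Mask: 11111111.11111110.00000000.00000000
AND operation:
Net:  01111011.10100110.00000000.00000000
Network: 123.166.0.0/15


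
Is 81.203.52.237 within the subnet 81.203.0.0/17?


Subnet network: 81.203.0.0
Test IP AND mask: 81.203.0.0
Yes, 81.203.52.237 is in 81.203.0.0/17


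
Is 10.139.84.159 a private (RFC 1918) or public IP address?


RFC 1918 private ranges:
  10.0.0.0/8 (10.0.0.0 - 10.255.255.255)
  172.16.0.0/12 (172.16.0.0 - 172.31.255.255)
  192.168.0.0/16 (192.168.0.0 - 192.168.255.255)
Private (in 10.0.0.0/8)


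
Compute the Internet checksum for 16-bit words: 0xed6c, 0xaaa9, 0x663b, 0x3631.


Sum all words (with carry folding):
+ 0xed6c = 0xed6c
+ 0xaaa9 = 0x9816
+ 0x663b = 0xfe51
+ 0x3631 = 0x3483
One's complement: ~0x3483
Checksum = 0xcb7c


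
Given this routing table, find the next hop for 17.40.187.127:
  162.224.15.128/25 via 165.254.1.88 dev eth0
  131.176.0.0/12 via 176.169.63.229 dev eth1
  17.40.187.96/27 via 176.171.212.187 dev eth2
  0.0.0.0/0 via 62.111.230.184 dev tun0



Longest prefix match for 17.40.187.127:
  /25 162.224.15.128: no
  /12 131.176.0.0: no
  /27 17.40.187.96: MATCH
  /0 0.0.0.0: MATCH
Selected: next-hop 176.171.212.187 via eth2 (matched /27)


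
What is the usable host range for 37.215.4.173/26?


Network: 37.215.4.128
Broadcast: 37.215.4.191
First usable = network + 1
Last usable = broadcast - 1
Range: 37.215.4.129 to 37.215.4.190


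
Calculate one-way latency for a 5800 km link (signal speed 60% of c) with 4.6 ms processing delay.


Speed = 0.6 * 3e5 km/s = 180000 km/s
Propagation delay = 5800 / 180000 = 0.0322 s = 32.2222 ms
Processing delay = 4.6 ms
Total one-way latency = 36.8222 ms


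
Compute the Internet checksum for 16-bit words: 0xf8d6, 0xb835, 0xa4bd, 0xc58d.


Sum all words (with carry folding):
+ 0xf8d6 = 0xf8d6
+ 0xb835 = 0xb10c
+ 0xa4bd = 0x55ca
+ 0xc58d = 0x1b58
One's complement: ~0x1b58
Checksum = 0xe4a7


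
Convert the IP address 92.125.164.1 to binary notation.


92 = 01011100
125 = 01111101
164 = 10100100
1 = 00000001
Binary: 01011100.01111101.10100100.00000001


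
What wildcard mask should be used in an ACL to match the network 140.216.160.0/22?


Subnet mask: 255.255.252.0
Wildcard = 255.255.255.255 - subnet mask
255 - 255 = 0
255 - 255 = 0
255 - 252 = 3
255 - 0 = 255
Wildcard: 0.0.3.255


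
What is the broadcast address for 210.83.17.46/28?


Network: 210.83.17.32/28
Host bits = 4
Set all host bits to 1:
Broadcast: 210.83.17.47


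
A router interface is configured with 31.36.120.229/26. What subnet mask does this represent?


/26 means 26 network bits, 6 host bits
Binary: 11111111111111111111111111000000
Mask: 255.255.255.192


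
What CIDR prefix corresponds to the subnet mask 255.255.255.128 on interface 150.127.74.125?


Binary: 11111111.11111111.11111111.10000000
Count leading 1s
Prefix: /25


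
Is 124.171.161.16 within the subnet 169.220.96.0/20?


Subnet network: 169.220.96.0
Test IP AND mask: 124.171.160.0
No, 124.171.161.16 is not in 169.220.96.0/20


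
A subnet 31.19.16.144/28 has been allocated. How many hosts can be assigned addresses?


Host bits = 32 - 28 = 4
Total addresses = 2^4 = 16
Usable = total - 2 (network and broadcast)
Usable hosts: 14


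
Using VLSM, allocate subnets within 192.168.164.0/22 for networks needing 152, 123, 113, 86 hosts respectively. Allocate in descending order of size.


152 hosts -> /24 (254 usable): 192.168.164.0/24
123 hosts -> /25 (126 usable): 192.168.165.0/25
113 hosts -> /25 (126 usable): 192.168.165.128/25
86 hosts -> /25 (126 usable): 192.168.166.0/25
Allocation: 192.168.164.0/24 (152 hosts, 254 usable); 192.168.165.0/25 (123 hosts, 126 usable); 192.168.165.128/25 (113 hosts, 126 usable); 192.168.166.0/25 (86 hosts, 126 usable)


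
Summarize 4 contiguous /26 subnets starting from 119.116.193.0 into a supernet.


Original prefix: /26
Number of subnets: 4 = 2^2
New prefix = 26 - 2 = 24
Supernet: 119.116.193.0/24


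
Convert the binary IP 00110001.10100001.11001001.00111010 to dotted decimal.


00110001 = 49
10100001 = 161
11001001 = 201
00111010 = 58
IP: 49.161.201.58


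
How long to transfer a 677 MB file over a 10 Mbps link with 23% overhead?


Effective throughput = 10 * (1 - 23/100) = 7.7 Mbps
File size in Mb = 677 * 8 = 5416 Mb
Time = 5416 / 7.7
Time = 703.3766 seconds


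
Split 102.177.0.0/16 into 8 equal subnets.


New prefix = 16 + 3 = 19
Each subnet has 8192 addresses
  102.177.0.0/19
  102.177.32.0/19
  102.177.64.0/19
  102.177.96.0/19
  102.177.128.0/19
  102.177.160.0/19
  102.177.192.0/19
  102.177.224.0/19
Subnets: 102.177.0.0/19, 102.177.32.0/19, 102.177.64.0/19, 102.177.96.0/19, 102.177.128.0/19, 102.177.160.0/19, 102.177.192.0/19, 102.177.224.0/19


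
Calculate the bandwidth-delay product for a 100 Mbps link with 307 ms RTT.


BDP = bandwidth * RTT
= 100 Mbps * 307 ms
= 100 * 1e6 * 307 / 1000 bits
= 30700000 bits
= 3837500 bytes
= 3747.5586 KB
BDP = 30700000 bits (3837500 bytes)


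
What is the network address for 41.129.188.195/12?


IP:   00101001.10000001.10111100.11000011
Mask: 11111111.11110000.00000000.00000000
AND operation:
Net:  00101001.10000000.00000000.00000000
Network: 41.128.0.0/12


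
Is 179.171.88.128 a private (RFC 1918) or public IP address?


RFC 1918 private ranges:
  10.0.0.0/8 (10.0.0.0 - 10.255.255.255)
  172.16.0.0/12 (172.16.0.0 - 172.31.255.255)
  192.168.0.0/16 (192.168.0.0 - 192.168.255.255)
Public (not in any RFC 1918 range)


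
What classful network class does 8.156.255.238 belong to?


First octet: 8
Binary: 00001000
0xxxxxxx -> Class A (1-126)
Class A, default mask 255.0.0.0 (/8)


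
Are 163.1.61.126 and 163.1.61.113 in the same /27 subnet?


Mask: 255.255.255.224
163.1.61.126 AND mask = 163.1.61.96
163.1.61.113 AND mask = 163.1.61.96
Yes, same subnet (163.1.61.96)


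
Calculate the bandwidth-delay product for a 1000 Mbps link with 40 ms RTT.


BDP = bandwidth * RTT
= 1000 Mbps * 40 ms
= 1000 * 1e6 * 40 / 1000 bits
= 40000000 bits
= 5000000 bytes
= 4882.8125 KB
BDP = 40000000 bits (5000000 bytes)


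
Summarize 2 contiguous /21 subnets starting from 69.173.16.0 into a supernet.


Original prefix: /21
Number of subnets: 2 = 2^1
New prefix = 21 - 1 = 20
Supernet: 69.173.16.0/20


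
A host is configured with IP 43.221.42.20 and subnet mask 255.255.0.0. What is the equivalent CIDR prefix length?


Binary: 11111111.11111111.00000000.00000000
Count leading 1s
Prefix: /16


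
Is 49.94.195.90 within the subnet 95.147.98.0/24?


Subnet network: 95.147.98.0
Test IP AND mask: 49.94.195.0
No, 49.94.195.90 is not in 95.147.98.0/24


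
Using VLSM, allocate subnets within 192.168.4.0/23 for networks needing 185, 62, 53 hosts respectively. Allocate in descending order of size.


185 hosts -> /24 (254 usable): 192.168.4.0/24
62 hosts -> /26 (62 usable): 192.168.5.0/26
53 hosts -> /26 (62 usable): 192.168.5.64/26
Allocation: 192.168.4.0/24 (185 hosts, 254 usable); 192.168.5.0/26 (62 hosts, 62 usable); 192.168.5.64/26 (53 hosts, 62 usable)


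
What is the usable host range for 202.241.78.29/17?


Network: 202.241.0.0
Broadcast: 202.241.127.255
First usable = network + 1
Last usable = broadcast - 1
Range: 202.241.0.1 to 202.241.127.254


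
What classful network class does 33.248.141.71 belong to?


First octet: 33
Binary: 00100001
0xxxxxxx -> Class A (1-126)
Class A, default mask 255.0.0.0 (/8)


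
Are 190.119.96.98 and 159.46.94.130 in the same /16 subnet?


Mask: 255.255.0.0
190.119.96.98 AND mask = 190.119.0.0
159.46.94.130 AND mask = 159.46.0.0
No, different subnets (190.119.0.0 vs 159.46.0.0)


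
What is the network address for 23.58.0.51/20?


IP:   00010111.00111010.00000000.00110011
Mask: 11111111.11111111.11110000.00000000
AND operation:
Net:  00010111.00111010.00000000.00000000
Network: 23.58.0.0/20


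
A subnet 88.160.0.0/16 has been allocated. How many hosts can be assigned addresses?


Host bits = 32 - 16 = 16
Total addresses = 2^16 = 65536
Usable = total - 2 (network and broadcast)
Usable hosts: 65534


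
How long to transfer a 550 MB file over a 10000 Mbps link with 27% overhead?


Effective throughput = 10000 * (1 - 27/100) = 7300 Mbps
File size in Mb = 550 * 8 = 4400 Mb
Time = 4400 / 7300
Time = 0.6027 seconds


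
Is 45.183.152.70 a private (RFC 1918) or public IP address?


RFC 1918 private ranges:
  10.0.0.0/8 (10.0.0.0 - 10.255.255.255)
  172.16.0.0/12 (172.16.0.0 - 172.31.255.255)
  192.168.0.0/16 (192.168.0.0 - 192.168.255.255)
Public (not in any RFC 1918 range)


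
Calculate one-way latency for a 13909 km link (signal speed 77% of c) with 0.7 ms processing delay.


Speed = 0.77 * 3e5 km/s = 231000 km/s
Propagation delay = 13909 / 231000 = 0.0602 s = 60.2121 ms
Processing delay = 0.7 ms
Total one-way latency = 60.9121 ms


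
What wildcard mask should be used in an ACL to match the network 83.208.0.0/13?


Subnet mask: 255.248.0.0
Wildcard = 255.255.255.255 - subnet mask
255 - 255 = 0
255 - 248 = 7
255 - 0 = 255
255 - 0 = 255
Wildcard: 0.7.255.255


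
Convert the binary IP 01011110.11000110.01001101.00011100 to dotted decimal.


01011110 = 94
11000110 = 198
01001101 = 77
00011100 = 28
IP: 94.198.77.28


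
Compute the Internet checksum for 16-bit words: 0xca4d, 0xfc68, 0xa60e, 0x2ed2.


Sum all words (with carry folding):
+ 0xca4d = 0xca4d
+ 0xfc68 = 0xc6b6
+ 0xa60e = 0x6cc5
+ 0x2ed2 = 0x9b97
One's complement: ~0x9b97
Checksum = 0x6468


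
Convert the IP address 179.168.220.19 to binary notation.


179 = 10110011
168 = 10101000
220 = 11011100
19 = 00010011
Binary: 10110011.10101000.11011100.00010011


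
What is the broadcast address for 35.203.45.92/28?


Network: 35.203.45.80/28
Host bits = 4
Set all host bits to 1:
Broadcast: 35.203.45.95


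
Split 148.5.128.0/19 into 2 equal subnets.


New prefix = 19 + 1 = 20
Each subnet has 4096 addresses
  148.5.128.0/20
  148.5.144.0/20
Subnets: 148.5.128.0/20, 148.5.144.0/20


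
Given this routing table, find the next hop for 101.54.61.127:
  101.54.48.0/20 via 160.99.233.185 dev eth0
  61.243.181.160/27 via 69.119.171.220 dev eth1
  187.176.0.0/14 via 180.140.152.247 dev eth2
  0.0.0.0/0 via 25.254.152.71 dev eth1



Longest prefix match for 101.54.61.127:
  /20 101.54.48.0: MATCH
  /27 61.243.181.160: no
  /14 187.176.0.0: no
  /0 0.0.0.0: MATCH
Selected: next-hop 160.99.233.185 via eth0 (matched /20)


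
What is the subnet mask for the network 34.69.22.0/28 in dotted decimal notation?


/28 means 28 network bits, 4 host bits
Binary: 11111111111111111111111111110000
Mask: 255.255.255.240


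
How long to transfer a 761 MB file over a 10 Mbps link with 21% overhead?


Effective throughput = 10 * (1 - 21/100) = 7.9 Mbps
File size in Mb = 761 * 8 = 6088 Mb
Time = 6088 / 7.9
Time = 770.6329 seconds


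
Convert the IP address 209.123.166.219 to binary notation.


209 = 11010001
123 = 01111011
166 = 10100110
219 = 11011011
Binary: 11010001.01111011.10100110.11011011


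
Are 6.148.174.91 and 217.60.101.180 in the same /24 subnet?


Mask: 255.255.255.0
6.148.174.91 AND mask = 6.148.174.0
217.60.101.180 AND mask = 217.60.101.0
No, different subnets (6.148.174.0 vs 217.60.101.0)


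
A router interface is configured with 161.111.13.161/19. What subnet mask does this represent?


/19 means 19 network bits, 13 host bits
Binary: 11111111111111111110000000000000
Mask: 255.255.224.0


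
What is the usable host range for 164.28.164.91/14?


Network: 164.28.0.0
Broadcast: 164.31.255.255
First usable = network + 1
Last usable = broadcast - 1
Range: 164.28.0.1 to 164.31.255.254


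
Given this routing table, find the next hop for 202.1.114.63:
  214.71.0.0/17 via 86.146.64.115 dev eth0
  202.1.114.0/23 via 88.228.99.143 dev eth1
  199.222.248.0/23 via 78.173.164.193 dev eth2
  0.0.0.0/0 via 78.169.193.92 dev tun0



Longest prefix match for 202.1.114.63:
  /17 214.71.0.0: no
  /23 202.1.114.0: MATCH
  /23 199.222.248.0: no
  /0 0.0.0.0: MATCH
Selected: next-hop 88.228.99.143 via eth1 (matched /23)


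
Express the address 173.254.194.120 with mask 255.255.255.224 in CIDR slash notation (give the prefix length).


Binary: 11111111.11111111.11111111.11100000
Count leading 1s
Prefix: /27


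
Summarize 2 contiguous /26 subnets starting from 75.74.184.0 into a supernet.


Original prefix: /26
Number of subnets: 2 = 2^1
New prefix = 26 - 1 = 25
Supernet: 75.74.184.0/25


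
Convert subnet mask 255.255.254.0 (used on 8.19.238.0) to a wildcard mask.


Subnet mask: 255.255.254.0
Wildcard = 255.255.255.255 - subnet mask
255 - 255 = 0
255 - 255 = 0
255 - 254 = 1
255 - 0 = 255
Wildcard: 0.0.1.255


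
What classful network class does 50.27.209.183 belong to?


First octet: 50
Binary: 00110010
0xxxxxxx -> Class A (1-126)
Class A, default mask 255.0.0.0 (/8)


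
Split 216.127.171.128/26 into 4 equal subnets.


New prefix = 26 + 2 = 28
Each subnet has 16 addresses
  216.127.171.128/28
  216.127.171.144/28
  216.127.171.160/28
  216.127.171.176/28
Subnets: 216.127.171.128/28, 216.127.171.144/28, 216.127.171.160/28, 216.127.171.176/28


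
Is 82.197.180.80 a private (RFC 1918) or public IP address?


RFC 1918 private ranges:
  10.0.0.0/8 (10.0.0.0 - 10.255.255.255)
  172.16.0.0/12 (172.16.0.0 - 172.31.255.255)
  192.168.0.0/16 (192.168.0.0 - 192.168.255.255)
Public (not in any RFC 1918 range)


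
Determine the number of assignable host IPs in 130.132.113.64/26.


Host bits = 32 - 26 = 6
Total addresses = 2^6 = 64
Usable = total - 2 (network and broadcast)
Usable hosts: 62


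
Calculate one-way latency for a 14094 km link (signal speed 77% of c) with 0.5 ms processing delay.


Speed = 0.77 * 3e5 km/s = 231000 km/s
Propagation delay = 14094 / 231000 = 0.061 s = 61.013 ms
Processing delay = 0.5 ms
Total one-way latency = 61.513 ms


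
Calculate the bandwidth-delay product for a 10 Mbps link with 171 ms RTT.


BDP = bandwidth * RTT
= 10 Mbps * 171 ms
= 10 * 1e6 * 171 / 1000 bits
= 1710000 bits
= 213750 bytes
= 208.7402 KB
BDP = 1710000 bits (213750 bytes)


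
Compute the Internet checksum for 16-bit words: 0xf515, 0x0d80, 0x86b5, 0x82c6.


Sum all words (with carry folding):
+ 0xf515 = 0xf515
+ 0x0d80 = 0x0296
+ 0x86b5 = 0x894b
+ 0x82c6 = 0x0c12
One's complement: ~0x0c12
Checksum = 0xf3ed


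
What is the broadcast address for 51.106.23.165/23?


Network: 51.106.22.0/23
Host bits = 9
Set all host bits to 1:
Broadcast: 51.106.23.255


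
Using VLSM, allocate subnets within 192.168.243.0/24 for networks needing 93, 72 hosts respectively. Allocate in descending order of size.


93 hosts -> /25 (126 usable): 192.168.243.0/25
72 hosts -> /25 (126 usable): 192.168.243.128/25
Allocation: 192.168.243.0/25 (93 hosts, 126 usable); 192.168.243.128/25 (72 hosts, 126 usable)


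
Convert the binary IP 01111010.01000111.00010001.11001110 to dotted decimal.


01111010 = 122
01000111 = 71
00010001 = 17
11001110 = 206
IP: 122.71.17.206


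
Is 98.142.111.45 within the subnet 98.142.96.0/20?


Subnet network: 98.142.96.0
Test IP AND mask: 98.142.96.0
Yes, 98.142.111.45 is in 98.142.96.0/20


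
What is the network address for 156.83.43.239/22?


IP:   10011100.01010011.00101011.11101111
Mask: 11111111.11111111.11111100.00000000
AND operation:
Net:  10011100.01010011.00101000.00000000
Network: 156.83.40.0/22
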